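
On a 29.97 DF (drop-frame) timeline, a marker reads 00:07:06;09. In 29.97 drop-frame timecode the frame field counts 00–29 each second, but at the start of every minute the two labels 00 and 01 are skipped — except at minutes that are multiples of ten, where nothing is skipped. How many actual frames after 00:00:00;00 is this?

12775

Complete 10-minute blocks: 0, each 17982 frames → 0.
Remaining 7 whole minutes in the current block: 1800 + 6 × 1798 = 12588 frames.
Within the current minute: 6 × 30 + 9 − 2 = 187 (labels ;00/;01 skipped at this minute). Total = 0 + 12588 + 187 = 12775.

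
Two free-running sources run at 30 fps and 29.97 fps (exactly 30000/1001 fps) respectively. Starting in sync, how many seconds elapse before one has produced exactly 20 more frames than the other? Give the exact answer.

The gap grows by |30000/1001 − 30| = 30/1001 frames per second.
Time for a 20-frame gap: 20 ÷ (30/1001) = 2002/3 s.

2002/3 seconds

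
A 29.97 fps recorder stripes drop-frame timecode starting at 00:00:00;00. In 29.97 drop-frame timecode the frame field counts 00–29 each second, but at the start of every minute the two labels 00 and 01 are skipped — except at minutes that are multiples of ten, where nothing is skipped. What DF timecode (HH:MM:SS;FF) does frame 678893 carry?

06:17:32;13

Each 10-minute DF block holds 10 × 60 × 30 − 9 × 2 = 17982 frames. 678893 ÷ 17982 → 37 full blocks, remainder 13559.
Within the partial block the first minute is 1800 frames and each further minute 1798, so 7 further minute boundaries passed. Total skipped labels = 18 × 37 + 2 × 7 = 680.
Non-drop label index = 678893 + 680 = 679573; at 30 labels/s that is 06:17:32:13, i.e. DF 06:17:32;13.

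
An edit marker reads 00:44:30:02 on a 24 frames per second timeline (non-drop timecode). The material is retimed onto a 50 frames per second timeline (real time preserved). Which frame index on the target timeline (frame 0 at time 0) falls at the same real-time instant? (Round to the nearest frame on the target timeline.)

Source frame index: (0×3600 + 44×60 + 30) × 24 + 2 = 64082.
Real time: 64082 / (24) = 32041/12 s.
Target frame: (32041/12) × (50) = 801025/6 ≈ 133504.167 → 133504.

frame 133504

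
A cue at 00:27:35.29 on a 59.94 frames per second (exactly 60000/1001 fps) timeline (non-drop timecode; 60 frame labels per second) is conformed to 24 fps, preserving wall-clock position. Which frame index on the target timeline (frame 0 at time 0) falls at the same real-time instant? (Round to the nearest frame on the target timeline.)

frame 39771

Source frame index: (0×3600 + 27×60 + 35) × 60 + 29 = 99329.
Real time: 99329 / (60000/1001) = 99428329/60000 s.
Target frame: (99428329/60000) × (24) = 99428329/2500 ≈ 39771.332 → 39771.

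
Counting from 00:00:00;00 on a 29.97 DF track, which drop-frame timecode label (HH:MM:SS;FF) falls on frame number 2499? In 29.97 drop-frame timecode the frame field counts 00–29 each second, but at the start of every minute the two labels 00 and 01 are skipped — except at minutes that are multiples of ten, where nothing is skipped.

Each 10-minute DF block holds 10 × 60 × 30 − 9 × 2 = 17982 frames. 2499 ÷ 17982 → 0 full blocks, remainder 2499.
Within the partial block the first minute is 1800 frames and each further minute 1798, so 1 further minute boundary passed. Total skipped labels = 18 × 0 + 2 × 1 = 2.
Non-drop label index = 2499 + 2 = 2501; at 30 labels/s that is 00:01:23:11, i.e. DF 00:01:23;11.

00:01:23;11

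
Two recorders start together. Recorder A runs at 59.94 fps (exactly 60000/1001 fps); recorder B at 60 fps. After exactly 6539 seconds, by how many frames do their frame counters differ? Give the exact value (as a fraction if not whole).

A emits 60000/1001 × 6539 = 30180000/77 frames; B emits 60 × 6539 = 392340.
Difference = 30180/77 frames (≈ 391.9481); B is ahead of A.

30180/77 frames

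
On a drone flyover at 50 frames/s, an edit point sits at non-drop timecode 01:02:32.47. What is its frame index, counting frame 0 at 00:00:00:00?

187647

Total seconds to the label: (1 × 3600 + 2 × 60 + 32) = 3752.
Frame index = 3752 × 50 + 47 = 187647.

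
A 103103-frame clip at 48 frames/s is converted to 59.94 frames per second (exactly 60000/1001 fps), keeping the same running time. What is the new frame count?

Target frames = source frames × (target rate / source rate) = 103103 × (60000/1001)/(48) = 103103 × 1250/1001 = 128750.

128750 frames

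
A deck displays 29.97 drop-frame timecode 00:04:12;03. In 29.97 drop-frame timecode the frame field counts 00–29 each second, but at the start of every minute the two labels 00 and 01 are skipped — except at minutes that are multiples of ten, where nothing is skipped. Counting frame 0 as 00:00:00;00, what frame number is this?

As if non-drop at 30 labels/s: (0 × 3600 + 4 × 60 + 12) × 30 + 3 = 7563.
Minute boundaries passed: 4; those not divisible by 10: 4 − 0 = 4; dropped labels = 2 × 4 = 8.
Actual frame index = 7563 − 8 = 7555.

7555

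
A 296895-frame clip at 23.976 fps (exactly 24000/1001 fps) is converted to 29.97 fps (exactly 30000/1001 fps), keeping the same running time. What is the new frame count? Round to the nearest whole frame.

Frames at target rate = 296895 × (30000/1001) / (24000/1001) = 1484475/4 ≈ 371118.750.
Nearest whole frame: 371119.

371119 frames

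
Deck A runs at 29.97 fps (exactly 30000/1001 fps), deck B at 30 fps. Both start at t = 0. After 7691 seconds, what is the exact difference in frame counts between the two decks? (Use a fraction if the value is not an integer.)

230730/1001 frames

A emits 30000/1001 × 7691 = 230730000/1001 frames; B emits 30 × 7691 = 230730.
Difference = 230730/1001 frames (≈ 230.4995); B is ahead of A.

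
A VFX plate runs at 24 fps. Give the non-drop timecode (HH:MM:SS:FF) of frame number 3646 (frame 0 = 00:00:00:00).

00:02:31:22

3646 ÷ 24 = 151 full seconds, remainder 22 frames.
151 s = 0 h 2 min 31 s.
Timecode: 00:02:31:22.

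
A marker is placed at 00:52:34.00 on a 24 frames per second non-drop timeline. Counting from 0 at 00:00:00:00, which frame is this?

75696

Total seconds to the label: (0 × 3600 + 52 × 60 + 34) = 3154.
Frame index = 3154 × 24 + 0 = 75696.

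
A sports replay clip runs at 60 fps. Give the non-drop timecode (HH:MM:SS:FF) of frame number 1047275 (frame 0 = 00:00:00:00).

1047275 ÷ 60 = 17454 full seconds, remainder 35 frames.
17454 s = 4 h 50 min 54 s.
Timecode: 04:50:54:35.

04:50:54:35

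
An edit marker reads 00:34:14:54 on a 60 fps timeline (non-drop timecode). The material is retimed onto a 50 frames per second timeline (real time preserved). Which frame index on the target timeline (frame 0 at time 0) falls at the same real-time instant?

Source frame index: (0×3600 + 34×60 + 14) × 60 + 54 = 123294.
Real time: 123294 / (60) = 20549/10 s.
Target frame: (20549/10) × (50) = 102745.

frame 102745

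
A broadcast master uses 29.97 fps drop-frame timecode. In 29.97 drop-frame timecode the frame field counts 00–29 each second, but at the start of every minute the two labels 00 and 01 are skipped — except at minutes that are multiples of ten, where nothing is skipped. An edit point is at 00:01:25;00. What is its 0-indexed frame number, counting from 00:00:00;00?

2548

Complete 10-minute blocks: 0, each 17982 frames → 0.
Remaining 1 whole minute in the current block: 1800 + 0 × 1798 = 1800 frames.
Within the current minute: 25 × 30 + 0 − 2 = 748 (labels ;00/;01 skipped at this minute). Total = 0 + 1800 + 748 = 2548.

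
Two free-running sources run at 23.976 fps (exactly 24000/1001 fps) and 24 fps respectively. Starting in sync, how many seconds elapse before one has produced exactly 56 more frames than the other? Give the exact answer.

7007/3 seconds

The gap grows by |24 − 24000/1001| = 24/1001 frames per second.
Time for a 56-frame gap: 56 ÷ (24/1001) = 7007/3 s.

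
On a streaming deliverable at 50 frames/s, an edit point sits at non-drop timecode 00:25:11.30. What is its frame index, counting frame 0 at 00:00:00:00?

75580

Total seconds to the label: (0 × 3600 + 25 × 60 + 11) = 1511.
Frame index = 1511 × 50 + 30 = 75580.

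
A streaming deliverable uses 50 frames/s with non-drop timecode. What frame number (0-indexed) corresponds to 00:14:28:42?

Total seconds to the label: (0 × 3600 + 14 × 60 + 28) = 868.
Frame index = 868 × 50 + 42 = 43442.

43442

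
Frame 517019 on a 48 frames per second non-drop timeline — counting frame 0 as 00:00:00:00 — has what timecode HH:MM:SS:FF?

517019 ÷ 48 = 10771 full seconds, remainder 11 frames.
10771 s = 2 h 59 min 31 s.
Timecode: 02:59:31:11.

02:59:31:11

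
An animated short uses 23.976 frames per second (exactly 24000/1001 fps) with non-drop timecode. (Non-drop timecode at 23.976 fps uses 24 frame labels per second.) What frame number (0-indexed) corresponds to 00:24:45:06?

35646

Total seconds to the label: (0 × 3600 + 24 × 60 + 45) = 1485.
Frame index = 1485 × 24 + 6 = 35646.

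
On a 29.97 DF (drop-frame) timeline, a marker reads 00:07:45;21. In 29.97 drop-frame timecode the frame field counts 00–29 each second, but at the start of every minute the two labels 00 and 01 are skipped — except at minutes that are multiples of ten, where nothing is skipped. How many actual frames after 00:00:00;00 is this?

13957

Complete 10-minute blocks: 0, each 17982 frames → 0.
Remaining 7 whole minutes in the current block: 1800 + 6 × 1798 = 12588 frames.
Within the current minute: 45 × 30 + 21 − 2 = 1369 (labels ;00/;01 skipped at this minute). Total = 0 + 12588 + 1369 = 13957.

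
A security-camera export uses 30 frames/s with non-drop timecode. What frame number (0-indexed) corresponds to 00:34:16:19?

Total seconds to the label: (0 × 3600 + 34 × 60 + 16) = 2056.
Frame index = 2056 × 30 + 19 = 61699.

frame 61699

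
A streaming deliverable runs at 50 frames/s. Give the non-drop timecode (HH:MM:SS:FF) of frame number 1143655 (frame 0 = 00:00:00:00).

06:21:13:05

1143655 ÷ 50 = 22873 full seconds, remainder 5 frames.
22873 s = 6 h 21 min 13 s.
Timecode: 06:21:13:05.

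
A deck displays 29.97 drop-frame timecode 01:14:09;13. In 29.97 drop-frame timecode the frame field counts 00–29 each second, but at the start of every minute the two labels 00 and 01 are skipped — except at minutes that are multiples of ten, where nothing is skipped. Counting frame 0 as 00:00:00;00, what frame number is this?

133349

Complete 10-minute blocks: 7, each 17982 frames → 125874.
Remaining 4 whole minutes in the current block: 1800 + 3 × 1798 = 7194 frames.
Within the current minute: 9 × 30 + 13 − 2 = 281 (labels ;00/;01 skipped at this minute). Total = 125874 + 7194 + 281 = 133349.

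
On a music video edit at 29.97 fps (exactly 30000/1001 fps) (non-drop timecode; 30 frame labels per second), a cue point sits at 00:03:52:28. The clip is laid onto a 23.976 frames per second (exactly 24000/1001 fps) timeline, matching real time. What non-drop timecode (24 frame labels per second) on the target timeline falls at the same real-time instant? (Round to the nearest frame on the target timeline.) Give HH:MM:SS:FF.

00:03:52:22

Source frame index: (0×3600 + 3×60 + 52) × 30 + 28 = 6988.
Real time: 6988 / (30000/1001) = 1748747/7500 s.
Target frame: (1748747/7500) × (24000/1001) = 27952/5 ≈ 5590.400 → 5590.
At 24 labels/s: frame 5590 → 00:03:52:22.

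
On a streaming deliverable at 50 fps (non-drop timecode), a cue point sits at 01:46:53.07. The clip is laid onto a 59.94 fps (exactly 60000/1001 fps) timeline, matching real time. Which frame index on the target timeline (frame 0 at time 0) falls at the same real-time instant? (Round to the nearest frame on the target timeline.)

frame 384404

Source frame index: (1×3600 + 46×60 + 53) × 50 + 7 = 320657.
Real time: 320657 / (50) = 320657/50 s.
Target frame: (320657/50) × (60000/1001) = 384788400/1001 ≈ 384403.996 → 384404.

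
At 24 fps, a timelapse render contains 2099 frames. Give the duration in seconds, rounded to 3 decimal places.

87.458 seconds

Running time = 2099 × 1/24 = 2099/24 s ≈ 87.458 s.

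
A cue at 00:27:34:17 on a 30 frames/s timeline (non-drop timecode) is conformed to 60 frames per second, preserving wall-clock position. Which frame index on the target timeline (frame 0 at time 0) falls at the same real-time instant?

frame 99274

Source frame index: (0×3600 + 27×60 + 34) × 30 + 17 = 49637.
Real time: 49637 / (30) = 49637/30 s.
Target frame: (49637/30) × (60) = 99274.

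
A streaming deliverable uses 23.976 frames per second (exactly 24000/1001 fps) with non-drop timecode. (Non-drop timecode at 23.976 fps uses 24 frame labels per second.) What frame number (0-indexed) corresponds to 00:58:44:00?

frame 84576

Total seconds to the label: (0 × 3600 + 58 × 60 + 44) = 3524.
Frame index = 3524 × 24 + 0 = 84576.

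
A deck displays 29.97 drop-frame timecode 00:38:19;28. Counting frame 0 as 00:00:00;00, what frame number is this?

68928

Complete 10-minute blocks: 3, each 17982 frames → 53946.
Remaining 8 whole minutes in the current block: 1800 + 7 × 1798 = 14386 frames.
Within the current minute: 19 × 30 + 28 − 2 = 596 (labels ;00/;01 skipped at this minute). Total = 53946 + 14386 + 596 = 68928.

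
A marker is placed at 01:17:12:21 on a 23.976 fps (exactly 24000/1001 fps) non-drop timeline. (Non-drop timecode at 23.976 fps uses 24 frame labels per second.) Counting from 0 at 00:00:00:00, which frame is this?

111189

Total seconds to the label: (1 × 3600 + 17 × 60 + 12) = 4632.
Frame index = 4632 × 24 + 21 = 111189.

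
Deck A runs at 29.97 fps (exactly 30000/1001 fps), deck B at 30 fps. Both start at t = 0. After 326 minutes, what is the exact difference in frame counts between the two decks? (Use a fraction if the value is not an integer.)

586800/1001 frames

326 min = 19560 s.
A emits 30000/1001 × 19560 = 586800000/1001 frames; B emits 30 × 19560 = 586800.
Difference = 586800/1001 frames (≈ 586.2138); B is ahead of A.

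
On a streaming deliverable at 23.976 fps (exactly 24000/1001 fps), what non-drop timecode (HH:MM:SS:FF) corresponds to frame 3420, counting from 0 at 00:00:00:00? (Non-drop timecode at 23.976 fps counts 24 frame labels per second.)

00:02:22:12

3420 ÷ 24 = 142 full seconds, remainder 12 frames.
142 s = 0 h 2 min 22 s.
Timecode: 00:02:22:12.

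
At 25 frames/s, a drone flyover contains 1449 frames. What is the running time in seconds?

57.96 seconds

Running time = 1449 / (25) = 57.96 s.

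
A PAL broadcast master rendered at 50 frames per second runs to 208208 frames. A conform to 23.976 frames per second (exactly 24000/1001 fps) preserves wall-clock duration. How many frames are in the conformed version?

Target frames = source frames × (target rate / source rate) = 208208 × (24000/1001)/(50) = 208208 × 480/1001 = 99840.

99840 frames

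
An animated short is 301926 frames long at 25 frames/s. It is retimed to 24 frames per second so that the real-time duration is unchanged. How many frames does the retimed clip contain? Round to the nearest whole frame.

Frames at target rate = 301926 × (24) / (25) = 7246224/25 ≈ 289848.960.
Nearest whole frame: 289849.

289849 frames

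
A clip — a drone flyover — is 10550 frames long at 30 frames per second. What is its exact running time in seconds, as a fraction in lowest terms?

1055/3 seconds

Running time = 10550 ÷ (30) = 10550 × 1/30 = 1055/3 s.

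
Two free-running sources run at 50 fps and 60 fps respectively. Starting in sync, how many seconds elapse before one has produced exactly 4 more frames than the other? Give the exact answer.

0.4 seconds

The gap grows by |60 − 50| = 10 frames per second.
Time for a 4-frame gap: 4 ÷ (10) = 0.4 s.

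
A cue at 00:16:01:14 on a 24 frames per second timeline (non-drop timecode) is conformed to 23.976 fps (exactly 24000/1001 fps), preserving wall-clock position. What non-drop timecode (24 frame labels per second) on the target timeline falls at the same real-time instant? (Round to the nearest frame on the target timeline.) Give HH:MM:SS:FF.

00:16:00:15

Source frame index: (0×3600 + 16×60 + 1) × 24 + 14 = 23078.
Real time: 23078 / (24) = 11539/12 s.
Target frame: (11539/12) × (24000/1001) = 2098000/91 ≈ 23054.945 → 23055.
At 24 labels/s: frame 23055 → 00:16:00:15.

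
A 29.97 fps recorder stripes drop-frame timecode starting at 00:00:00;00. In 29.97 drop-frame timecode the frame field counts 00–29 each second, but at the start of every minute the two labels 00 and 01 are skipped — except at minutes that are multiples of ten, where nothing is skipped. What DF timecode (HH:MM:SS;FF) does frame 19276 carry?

00:10:43;04

Ten DF minutes hold 17982 frames, so frame 19276 lies in block 1 (frames 17982–35963) with 1294 frames into that block.
The block's first minute is 1800 frames and the rest 1798 each; 1294 frames reaches minute 0, so 1 × 18 + 0 × 2 = 18 labels have been skipped so far.
Adding those back, label number 19276 + 18 = 19294 at 30 labels/s is 643 s + 4 f = 0 h 10 min 43 s frame 4, i.e. 00:10:43;04.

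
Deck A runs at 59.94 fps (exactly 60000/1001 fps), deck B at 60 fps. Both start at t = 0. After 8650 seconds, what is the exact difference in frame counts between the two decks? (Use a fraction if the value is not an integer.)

519000/1001 frames

A emits 60000/1001 × 8650 = 519000000/1001 frames; B emits 60 × 8650 = 519000.
Difference = 519000/1001 frames (≈ 518.4815); B is ahead of A.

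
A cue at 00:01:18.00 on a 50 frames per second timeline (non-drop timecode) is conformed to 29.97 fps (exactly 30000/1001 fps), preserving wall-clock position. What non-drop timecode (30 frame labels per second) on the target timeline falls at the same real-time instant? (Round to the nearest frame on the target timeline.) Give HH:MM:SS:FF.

00:01:17:28

Source frame index: (0×3600 + 1×60 + 18) × 50 + 0 = 3900.
Real time: 3900 / (50) = 78 s.
Target frame: (78) × (30000/1001) = 180000/77 ≈ 2337.662 → 2338.
At 30 labels/s: frame 2338 → 00:01:17:28.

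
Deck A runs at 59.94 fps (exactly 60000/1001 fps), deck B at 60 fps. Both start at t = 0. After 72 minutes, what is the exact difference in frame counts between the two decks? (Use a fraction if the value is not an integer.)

259200/1001 frames

72 min = 4320 s.
A emits 60000/1001 × 4320 = 259200000/1001 frames; B emits 60 × 4320 = 259200.
Difference = 259200/1001 frames (≈ 258.9411); B is ahead of A.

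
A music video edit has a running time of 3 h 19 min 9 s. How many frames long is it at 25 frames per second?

3 h 19 min 9 s = 11949 s.
Frames = 11949 × 25 = 298725.

298725 frames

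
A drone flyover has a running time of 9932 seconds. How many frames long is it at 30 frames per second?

Frames = 9932 × 30 = 297960.

297960 frames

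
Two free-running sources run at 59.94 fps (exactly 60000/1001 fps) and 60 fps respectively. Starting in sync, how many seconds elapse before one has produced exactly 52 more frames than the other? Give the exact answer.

13013/15 seconds

The gap grows by |60 − 60000/1001| = 60/1001 frames per second.
Time for a 52-frame gap: 52 ÷ (60/1001) = 13013/15 s.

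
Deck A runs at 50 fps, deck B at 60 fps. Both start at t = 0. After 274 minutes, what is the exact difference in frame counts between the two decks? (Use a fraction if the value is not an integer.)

274 min = 16440 s.
A emits 50 × 16440 = 822000 frames; B emits 60 × 16440 = 986400.
Difference = 164400 frames; B is ahead of A.

164400 frames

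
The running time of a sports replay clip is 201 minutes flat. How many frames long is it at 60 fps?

201 min = 12060 s.
Frames = 12060 × 60 = 723600.

723600 frames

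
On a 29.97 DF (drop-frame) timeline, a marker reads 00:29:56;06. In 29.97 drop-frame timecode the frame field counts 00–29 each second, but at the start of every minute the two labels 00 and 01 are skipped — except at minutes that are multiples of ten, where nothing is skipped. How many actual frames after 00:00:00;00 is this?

53832

Complete 10-minute blocks: 2, each 17982 frames → 35964.
Remaining 9 whole minutes in the current block: 1800 + 8 × 1798 = 16184 frames.
Within the current minute: 56 × 30 + 6 − 2 = 1684 (labels ;00/;01 skipped at this minute). Total = 35964 + 16184 + 1684 = 53832.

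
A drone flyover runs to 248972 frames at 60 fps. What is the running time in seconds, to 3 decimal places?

Running time = 248972 × 1/60 = 62243/15 s ≈ 4149.533 s.

4149.533 seconds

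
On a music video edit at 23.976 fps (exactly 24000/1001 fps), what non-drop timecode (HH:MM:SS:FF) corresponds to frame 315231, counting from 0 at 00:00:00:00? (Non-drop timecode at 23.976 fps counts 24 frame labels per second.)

315231 ÷ 24 = 13134 full seconds, remainder 15 frames.
13134 s = 3 h 38 min 54 s.
Timecode: 03:38:54:15.

03:38:54:15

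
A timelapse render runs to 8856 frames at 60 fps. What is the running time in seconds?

Running time = 8856 / (60) = 147.6 s.

147.6 seconds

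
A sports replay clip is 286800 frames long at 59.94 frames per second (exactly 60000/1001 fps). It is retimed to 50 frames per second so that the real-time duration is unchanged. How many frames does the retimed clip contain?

Target frames = source frames × (target rate / source rate) = 286800 × (50)/(60000/1001) = 286800 × 1001/1200 = 239239.

239239 frames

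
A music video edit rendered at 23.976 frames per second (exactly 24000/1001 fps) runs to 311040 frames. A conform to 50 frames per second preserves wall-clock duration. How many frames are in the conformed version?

648648 frames

Target frames = source frames × (target rate / source rate) = 311040 × (50)/(24000/1001) = 311040 × 1001/480 = 648648.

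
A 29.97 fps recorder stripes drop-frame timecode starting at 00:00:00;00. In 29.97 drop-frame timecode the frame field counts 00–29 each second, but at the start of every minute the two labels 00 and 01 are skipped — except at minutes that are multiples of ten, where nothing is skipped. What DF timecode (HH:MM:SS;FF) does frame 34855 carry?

Ten DF minutes hold 17982 frames, so frame 34855 lies in block 1 (frames 17982–35963) with 16873 frames into that block.
The block's first minute is 1800 frames and the rest 1798 each; 16873 frames reaches minute 9, so 1 × 18 + 9 × 2 = 36 labels have been skipped so far.
Adding those back, label number 34855 + 36 = 34891 at 30 labels/s is 1163 s + 1 f = 0 h 19 min 23 s frame 1, i.e. 00:19:23;01.

00:19:23;01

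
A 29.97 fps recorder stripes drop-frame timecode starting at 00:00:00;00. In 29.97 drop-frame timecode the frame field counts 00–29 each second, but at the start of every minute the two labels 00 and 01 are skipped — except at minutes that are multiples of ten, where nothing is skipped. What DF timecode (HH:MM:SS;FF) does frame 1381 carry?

Each 10-minute DF block holds 10 × 60 × 30 − 9 × 2 = 17982 frames. 1381 ÷ 17982 → 0 full blocks, remainder 1381.
Within the partial block the first minute is 1800 frames and each further minute 1798, so 0 further minute boundaries passed. Total skipped labels = 18 × 0 + 2 × 0 = 0.
Non-drop label index = 1381 + 0 = 1381; at 30 labels/s that is 00:00:46:01, i.e. DF 00:00:46;01.

00:00:46;01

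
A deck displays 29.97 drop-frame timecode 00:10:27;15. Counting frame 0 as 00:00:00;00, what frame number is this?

As if non-drop at 30 labels/s: (0 × 3600 + 10 × 60 + 27) × 30 + 15 = 18825.
Minute boundaries passed: 10; those not divisible by 10: 10 − 1 = 9; dropped labels = 2 × 9 = 18.
Actual frame index = 18825 − 18 = 18807.

18807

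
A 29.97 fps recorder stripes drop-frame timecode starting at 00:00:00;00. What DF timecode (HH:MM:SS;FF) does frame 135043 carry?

Each 10-minute DF block holds 10 × 60 × 30 − 9 × 2 = 17982 frames. 135043 ÷ 17982 → 7 full blocks, remainder 9169.
Within the partial block the first minute is 1800 frames and each further minute 1798, so 5 further minute boundaries passed. Total skipped labels = 18 × 7 + 2 × 5 = 136.
Non-drop label index = 135043 + 136 = 135179; at 30 labels/s that is 01:15:05:29, i.e. DF 01:15:05;29.

01:15:05;29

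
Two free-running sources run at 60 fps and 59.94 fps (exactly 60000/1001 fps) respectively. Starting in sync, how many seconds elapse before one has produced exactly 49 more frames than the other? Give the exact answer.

The gap grows by |60000/1001 − 60| = 60/1001 frames per second.
Time for a 49-frame gap: 49 ÷ (60/1001) = 49049/60 s.

49049/60 seconds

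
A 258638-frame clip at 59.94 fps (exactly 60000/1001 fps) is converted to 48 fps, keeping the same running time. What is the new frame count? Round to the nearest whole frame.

207117 frames

Frames at target rate = 258638 × (48) / (60000/1001) = 129448319/625 ≈ 207117.310.
Nearest whole frame: 207117.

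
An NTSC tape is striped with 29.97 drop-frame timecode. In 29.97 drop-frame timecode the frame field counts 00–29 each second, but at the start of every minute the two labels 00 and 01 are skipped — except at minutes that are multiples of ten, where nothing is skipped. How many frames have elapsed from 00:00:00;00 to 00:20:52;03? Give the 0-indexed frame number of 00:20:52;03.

37527

Complete 10-minute blocks: 2, each 17982 frames → 35964.
Remaining 0 whole minutes in the current block: 0 frames.
Within the current minute: 52 × 30 + 3 = 1563. Total = 35964 + 0 + 1563 = 37527.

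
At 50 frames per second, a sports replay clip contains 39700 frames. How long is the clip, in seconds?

794 seconds

Running time = 39700 / (50) = 794 s.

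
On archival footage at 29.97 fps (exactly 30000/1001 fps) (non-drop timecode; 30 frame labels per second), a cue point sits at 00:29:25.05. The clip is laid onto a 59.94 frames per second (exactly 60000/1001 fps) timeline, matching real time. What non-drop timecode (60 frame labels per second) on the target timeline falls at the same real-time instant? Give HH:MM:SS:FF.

Source frame index: (0×3600 + 29×60 + 25) × 30 + 5 = 52955.
Real time: 52955 / (30000/1001) = 10601591/6000 s.
Target frame: (10601591/6000) × (60000/1001) = 105910.
At 60 labels/s: frame 105910 → 00:29:25:10.

00:29:25:10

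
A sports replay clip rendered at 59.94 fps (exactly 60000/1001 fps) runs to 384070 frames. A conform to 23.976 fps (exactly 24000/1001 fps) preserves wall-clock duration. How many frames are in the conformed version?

Target frames = source frames × (target rate / source rate) = 384070 × (24000/1001)/(60000/1001) = 384070 × 2/5 = 153628.

153628 frames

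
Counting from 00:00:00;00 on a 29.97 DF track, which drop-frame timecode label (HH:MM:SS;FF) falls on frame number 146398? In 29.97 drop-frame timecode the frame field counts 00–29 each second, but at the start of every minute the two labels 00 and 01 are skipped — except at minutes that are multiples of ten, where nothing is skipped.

Each 10-minute DF block holds 10 × 60 × 30 − 9 × 2 = 17982 frames. 146398 ÷ 17982 → 8 full blocks, remainder 2542.
Within the partial block the first minute is 1800 frames and each further minute 1798, so 1 further minute boundary passed. Total skipped labels = 18 × 8 + 2 × 1 = 146.
Non-drop label index = 146398 + 146 = 146544; at 30 labels/s that is 01:21:24:24, i.e. DF 01:21:24;24.

01:21:24;24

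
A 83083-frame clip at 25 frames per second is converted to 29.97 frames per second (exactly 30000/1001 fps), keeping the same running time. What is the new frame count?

99600 frames

Target frames = source frames × (target rate / source rate) = 83083 × (30000/1001)/(25) = 83083 × 1200/1001 = 99600.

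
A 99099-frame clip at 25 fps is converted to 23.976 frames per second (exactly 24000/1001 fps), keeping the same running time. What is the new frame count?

95040 frames

Target frames = source frames × (target rate / source rate) = 99099 × (24000/1001)/(25) = 99099 × 960/1001 = 95040.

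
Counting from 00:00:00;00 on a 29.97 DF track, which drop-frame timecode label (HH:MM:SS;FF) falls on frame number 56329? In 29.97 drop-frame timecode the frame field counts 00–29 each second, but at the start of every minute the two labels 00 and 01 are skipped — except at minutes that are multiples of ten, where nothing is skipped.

00:31:19;15

Ten DF minutes hold 17982 frames, so frame 56329 lies in block 3 (frames 53946–71927) with 2383 frames into that block.
The block's first minute is 1800 frames and the rest 1798 each; 2383 frames reaches minute 1, so 3 × 18 + 1 × 2 = 56 labels have been skipped so far.
Adding those back, label number 56329 + 56 = 56385 at 30 labels/s is 1879 s + 15 f = 0 h 31 min 19 s frame 15, i.e. 00:31:19;15.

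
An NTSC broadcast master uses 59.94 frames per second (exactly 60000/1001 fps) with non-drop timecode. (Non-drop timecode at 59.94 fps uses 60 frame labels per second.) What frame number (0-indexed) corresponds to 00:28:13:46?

Total seconds to the label: (0 × 3600 + 28 × 60 + 13) = 1693.
Frame index = 1693 × 60 + 46 = 101626.

frame 101626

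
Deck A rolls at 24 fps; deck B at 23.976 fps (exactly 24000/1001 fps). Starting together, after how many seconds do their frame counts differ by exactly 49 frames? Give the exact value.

49049/24 seconds

The gap grows by |24000/1001 − 24| = 24/1001 frames per second.
Time for a 49-frame gap: 49 ÷ (24/1001) = 49049/24 s.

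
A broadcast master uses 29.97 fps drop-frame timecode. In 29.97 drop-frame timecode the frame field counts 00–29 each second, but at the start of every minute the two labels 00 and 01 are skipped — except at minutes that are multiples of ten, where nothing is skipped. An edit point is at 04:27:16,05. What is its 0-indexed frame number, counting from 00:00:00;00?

Complete 10-minute blocks: 26, each 17982 frames → 467532.
Remaining 7 whole minutes in the current block: 1800 + 6 × 1798 = 12588 frames.
Within the current minute: 16 × 30 + 5 − 2 = 483 (labels ;00/;01 skipped at this minute). Total = 467532 + 12588 + 483 = 480603.

480603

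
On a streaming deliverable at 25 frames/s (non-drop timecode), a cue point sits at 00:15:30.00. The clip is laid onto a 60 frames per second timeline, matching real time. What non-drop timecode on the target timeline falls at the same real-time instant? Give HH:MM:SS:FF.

00:15:30:00

Source frame index: (0×3600 + 15×60 + 30) × 25 + 0 = 23250.
Real time: 23250 / (25) = 930 s.
Target frame: (930) × (60) = 55800.
At 60 labels/s: frame 55800 → 00:15:30:00.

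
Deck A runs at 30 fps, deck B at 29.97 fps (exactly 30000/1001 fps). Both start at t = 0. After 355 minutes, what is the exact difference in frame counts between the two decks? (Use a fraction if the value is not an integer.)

639000/1001 frames

355 min = 21300 s.
A emits 30 × 21300 = 639000 frames; B emits 30000/1001 × 21300 = 639000000/1001.
Difference = 639000/1001 frames (≈ 638.3616); B is behind A.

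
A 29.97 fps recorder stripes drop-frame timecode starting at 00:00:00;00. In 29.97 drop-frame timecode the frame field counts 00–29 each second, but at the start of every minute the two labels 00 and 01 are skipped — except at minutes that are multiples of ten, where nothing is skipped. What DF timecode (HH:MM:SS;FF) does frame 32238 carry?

00:17:55;20

Each 10-minute DF block holds 10 × 60 × 30 − 9 × 2 = 17982 frames. 32238 ÷ 17982 → 1 full block, remainder 14256.
Within the partial block the first minute is 1800 frames and each further minute 1798, so 7 further minute boundaries passed. Total skipped labels = 18 × 1 + 2 × 7 = 32.
Non-drop label index = 32238 + 32 = 32270; at 30 labels/s that is 00:17:55:20, i.e. DF 00:17:55;20.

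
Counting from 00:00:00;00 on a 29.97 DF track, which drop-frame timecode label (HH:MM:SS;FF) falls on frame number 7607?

00:04:13;25

Each 10-minute DF block holds 10 × 60 × 30 − 9 × 2 = 17982 frames. 7607 ÷ 17982 → 0 full blocks, remainder 7607.
Within the partial block the first minute is 1800 frames and each further minute 1798, so 4 further minute boundaries passed. Total skipped labels = 18 × 0 + 2 × 4 = 8.
Non-drop label index = 7607 + 8 = 7615; at 30 labels/s that is 00:04:13:25, i.e. DF 00:04:13;25.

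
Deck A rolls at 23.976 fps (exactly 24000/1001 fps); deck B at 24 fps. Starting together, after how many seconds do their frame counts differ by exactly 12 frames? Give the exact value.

The gap grows by |24 − 24000/1001| = 24/1001 frames per second.
Time for a 12-frame gap: 12 ÷ (24/1001) = 500.5 s.

500.5 seconds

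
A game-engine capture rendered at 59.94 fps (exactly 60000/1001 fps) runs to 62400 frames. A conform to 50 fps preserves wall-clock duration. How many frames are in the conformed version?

52052 frames

Target frames = source frames × (target rate / source rate) = 62400 × (50)/(60000/1001) = 62400 × 1001/1200 = 52052.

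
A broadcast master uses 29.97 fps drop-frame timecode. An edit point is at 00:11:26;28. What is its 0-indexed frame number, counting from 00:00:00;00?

Complete 10-minute blocks: 1, each 17982 frames → 17982.
Remaining 1 whole minute in the current block: 1800 + 0 × 1798 = 1800 frames.
Within the current minute: 26 × 30 + 28 − 2 = 806 (labels ;00/;01 skipped at this minute). Total = 17982 + 1800 + 806 = 20588.

20588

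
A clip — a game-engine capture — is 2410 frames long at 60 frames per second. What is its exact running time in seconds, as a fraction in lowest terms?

241/6 seconds

Running time = 2410 ÷ (60) = 2410 × 1/60 = 241/6 s.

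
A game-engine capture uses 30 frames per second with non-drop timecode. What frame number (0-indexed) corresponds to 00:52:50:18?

Total seconds to the label: (0 × 3600 + 52 × 60 + 50) = 3170.
Frame index = 3170 × 30 + 18 = 95118.

frame 95118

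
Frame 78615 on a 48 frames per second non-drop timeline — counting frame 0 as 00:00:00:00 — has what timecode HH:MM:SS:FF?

78615 ÷ 48 = 1637 full seconds, remainder 39 frames.
1637 s = 0 h 27 min 17 s.
Timecode: 00:27:17:39.

00:27:17:39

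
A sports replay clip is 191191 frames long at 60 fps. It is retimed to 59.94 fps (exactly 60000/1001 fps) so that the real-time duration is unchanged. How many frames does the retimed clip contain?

191000 frames

Target frames = source frames × (target rate / source rate) = 191191 × (60000/1001)/(60) = 191191 × 1000/1001 = 191000.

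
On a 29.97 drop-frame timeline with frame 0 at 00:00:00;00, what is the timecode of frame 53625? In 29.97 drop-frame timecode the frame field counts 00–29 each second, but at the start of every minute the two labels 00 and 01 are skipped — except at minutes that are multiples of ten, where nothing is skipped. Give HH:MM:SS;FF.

00:29:49;09

Ten DF minutes hold 17982 frames, so frame 53625 lies in block 2 (frames 35964–53945) with 17661 frames into that block.
The block's first minute is 1800 frames and the rest 1798 each; 17661 frames reaches minute 9, so 2 × 18 + 9 × 2 = 54 labels have been skipped so far.
Adding those back, label number 53625 + 54 = 53679 at 30 labels/s is 1789 s + 9 f = 0 h 29 min 49 s frame 9, i.e. 00:29:49;09.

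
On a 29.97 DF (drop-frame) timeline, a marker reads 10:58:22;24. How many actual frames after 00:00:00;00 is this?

As if non-drop at 30 labels/s: (10 × 3600 + 58 × 60 + 22) × 30 + 24 = 1185084.
Minute boundaries passed: 658; those not divisible by 10: 658 − 65 = 593; dropped labels = 2 × 593 = 1186.
Actual frame index = 1185084 − 1186 = 1183898.

1183898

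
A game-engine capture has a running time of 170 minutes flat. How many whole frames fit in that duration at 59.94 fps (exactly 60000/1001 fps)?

170 min = 10200 s.
Frames = 10200 × 60000/1001 = 612000000/1001 ≈ 611388.6114.
Complete frames: 611388.

611388 frames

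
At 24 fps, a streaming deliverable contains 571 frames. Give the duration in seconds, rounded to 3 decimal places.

23.792 seconds

Running time = 571 × 1/24 = 571/24 s ≈ 23.792 s.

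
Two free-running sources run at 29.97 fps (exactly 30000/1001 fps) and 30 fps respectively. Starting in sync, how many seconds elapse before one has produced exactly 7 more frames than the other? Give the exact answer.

7007/30 seconds

The gap grows by |30 − 30000/1001| = 30/1001 frames per second.
Time for a 7-frame gap: 7 ÷ (30/1001) = 7007/30 s.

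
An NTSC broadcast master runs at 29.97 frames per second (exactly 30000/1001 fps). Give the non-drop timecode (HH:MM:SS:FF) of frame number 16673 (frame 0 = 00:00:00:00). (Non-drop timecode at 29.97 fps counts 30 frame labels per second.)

00:09:15:23

16673 ÷ 30 = 555 full seconds, remainder 23 frames.
555 s = 0 h 9 min 15 s.
Timecode: 00:09:15:23.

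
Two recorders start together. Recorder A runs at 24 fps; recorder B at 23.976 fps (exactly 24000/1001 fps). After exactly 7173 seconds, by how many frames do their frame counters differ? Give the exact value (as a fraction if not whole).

A emits 24 × 7173 = 172152 frames; B emits 24000/1001 × 7173 = 172152000/1001.
Difference = 172152/1001 frames (≈ 171.9800); B is behind A.

172152/1001 frames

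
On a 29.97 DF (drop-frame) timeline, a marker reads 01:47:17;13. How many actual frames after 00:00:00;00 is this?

192929

Complete 10-minute blocks: 10, each 17982 frames → 179820.
Remaining 7 whole minutes in the current block: 1800 + 6 × 1798 = 12588 frames.
Within the current minute: 17 × 30 + 13 − 2 = 521 (labels ;00/;01 skipped at this minute). Total = 179820 + 12588 + 521 = 192929.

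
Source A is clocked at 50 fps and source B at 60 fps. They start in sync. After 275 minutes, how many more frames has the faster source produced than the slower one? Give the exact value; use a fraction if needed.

275 min = 16500 s.
A emits 50 × 16500 = 825000 frames; B emits 60 × 16500 = 990000.
Difference = 165000 frames; B is ahead of A.

165000 frames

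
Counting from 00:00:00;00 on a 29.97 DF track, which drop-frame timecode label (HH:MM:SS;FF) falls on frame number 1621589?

Ten DF minutes hold 17982 frames, so frame 1621589 lies in block 90 (frames 1618380–1636361) with 3209 frames into that block.
The block's first minute is 1800 frames and the rest 1798 each; 3209 frames reaches minute 1, so 90 × 18 + 1 × 2 = 1622 labels have been skipped so far.
Adding those back, label number 1621589 + 1622 = 1623211 at 30 labels/s is 54107 s + 1 f = 15 h 1 min 47 s frame 1, i.e. 15:01:47;01.

15:01:47;01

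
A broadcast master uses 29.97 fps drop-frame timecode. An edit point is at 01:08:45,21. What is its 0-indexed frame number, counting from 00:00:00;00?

As if non-drop at 30 labels/s: (1 × 3600 + 8 × 60 + 45) × 30 + 21 = 123771.
Minute boundaries passed: 68; those not divisible by 10: 68 − 6 = 62; dropped labels = 2 × 62 = 124.
Actual frame index = 123771 − 124 = 123647.

123647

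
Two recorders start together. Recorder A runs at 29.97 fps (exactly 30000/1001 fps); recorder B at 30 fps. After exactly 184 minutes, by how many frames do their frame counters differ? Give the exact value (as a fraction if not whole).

184 min = 11040 s.
A emits 30000/1001 × 11040 = 331200000/1001 frames; B emits 30 × 11040 = 331200.
Difference = 331200/1001 frames (≈ 330.8691); B is ahead of A.

331200/1001 frames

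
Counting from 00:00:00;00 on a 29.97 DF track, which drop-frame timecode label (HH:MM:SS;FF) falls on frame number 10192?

00:05:40;02

Each 10-minute DF block holds 10 × 60 × 30 − 9 × 2 = 17982 frames. 10192 ÷ 17982 → 0 full blocks, remainder 10192.
Within the partial block the first minute is 1800 frames and each further minute 1798, so 5 further minute boundaries passed. Total skipped labels = 18 × 0 + 2 × 5 = 10.
Non-drop label index = 10192 + 10 = 10202; at 30 labels/s that is 00:05:40:02, i.e. DF 00:05:40;02.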